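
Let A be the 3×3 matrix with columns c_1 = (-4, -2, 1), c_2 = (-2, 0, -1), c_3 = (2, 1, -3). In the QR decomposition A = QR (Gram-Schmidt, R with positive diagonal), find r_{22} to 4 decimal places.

r_{22} = 1.6330

c_1 = (-4, -2, 1); ‖c_1‖ = 4.5826, so e_1 = (-0.8729, -0.4364, 0.2182).
e_1·c_2 = (-0.8729)·(-2) + (-0.4364)·0 + 0.2182·(-1) = 1.5275.
u_2 = c_2 − 1.5275·e_1 = (-0.6667, 0.6667, -1.3333).
r_{22} = ‖u_2‖ = 1.6330.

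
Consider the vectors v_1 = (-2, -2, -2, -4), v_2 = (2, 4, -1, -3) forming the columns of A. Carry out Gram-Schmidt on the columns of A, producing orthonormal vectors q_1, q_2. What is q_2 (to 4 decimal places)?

v_1 = (-2, -2, -2, -4); ‖v_1‖ = 5.2915, so q_1 = (-0.3780, -0.3780, -0.3780, -0.7559).
q_1·v_2 = (-0.3780)·2 + (-0.3780)·4 + (-0.3780)·(-1) + (-0.7559)·(-3) = 0.3780.
u_2 = v_2 − 0.3780·q_1 = (2.1429, 4.1429, -0.8571, -2.7143).
‖u_2‖ = 5.4642, so q_2 = (0.3922, 0.7582, -0.1569, -0.4967).

q_2 = (0.3922, 0.7582, -0.1569, -0.4967)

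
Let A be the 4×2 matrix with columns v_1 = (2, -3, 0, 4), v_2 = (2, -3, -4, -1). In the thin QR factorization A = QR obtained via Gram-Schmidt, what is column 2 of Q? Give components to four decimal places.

v_1 = (2, -3, 0, 4); ‖v_1‖ = 5.3852, so e_1 = (0.3714, -0.5571, 0.0000, 0.7428).
e_1·v_2 = 0.3714·2 + (-0.5571)·(-3) + 0.0000·(-4) + 0.7428·(-1) = 1.6713.
u_2 = v_2 − 1.6713·e_1 = (1.3793, -2.0690, -4.0000, -2.2414).
‖u_2‖ = 5.2160, so e_2 = (0.2644, -0.3967, -0.7669, -0.4297).

e_2 = (0.2644, -0.3967, -0.7669, -0.4297)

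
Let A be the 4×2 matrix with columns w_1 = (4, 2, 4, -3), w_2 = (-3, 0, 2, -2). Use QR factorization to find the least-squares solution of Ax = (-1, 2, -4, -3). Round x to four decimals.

w_1 = (4, 2, 4, -3); ‖w_1‖ = 6.7082, so e_1 = (0.5963, 0.2981, 0.5963, -0.4472).
e_1·w_2 = 0.5963·(-3) + 0.2981·0 + 0.5963·2 + (-0.4472)·(-2) = 0.2981.
u_2 = w_2 − 0.2981·e_1 = (-3.1778, -0.0889, 1.8222, -1.8667).
‖u_2‖ = 4.1123, so e_2 = (-0.7727, -0.0216, 0.4431, -0.4539).
Qᵀb = (-1.0435, 0.3188).
Back-substitute: x_2 = 0.3188/4.1123 = 0.0775.
x_1 = (-1.0435 − 0.2981·0.0775)/6.7082 = -0.1590.

x = (-0.1590, 0.0775)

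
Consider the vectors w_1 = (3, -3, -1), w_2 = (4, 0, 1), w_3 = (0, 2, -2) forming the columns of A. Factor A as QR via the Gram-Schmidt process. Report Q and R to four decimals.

Q = [[0.6882, 0.6941, 0.2111], [-0.6882, 0.5327, 0.4925], [-0.2294, 0.4842, -0.8443]], R = [[4.3589, 2.5236, -0.9177], [0.0000, 3.2606, 0.0968], [0.0000, 0.0000, 2.6737]]

w_1 = (3, -3, -1); ‖w_1‖ = 4.3589, so q_1 = (0.6882, -0.6882, -0.2294).
q_1·w_2 = 0.6882·4 + (-0.6882)·0 + (-0.2294)·1 = 2.5236.
u_2 = w_2 − 2.5236·q_1 = (2.2632, 1.7368, 1.5789).
‖u_2‖ = 3.2606, so q_2 = (0.6941, 0.5327, 0.4842).
q_1·w_3 = 0.6882·0 + (-0.6882)·2 + (-0.2294)·(-2) = -0.9177; q_2·w_3 = 0.6941·0 + 0.5327·2 + 0.4842·(-2) = 0.0968.
u_3 = w_3 + 0.9177·q_1 − 0.0968·q_2 = (0.5644, 1.3168, -2.2574).
‖u_3‖ = 2.6737, so q_3 = (0.2111, 0.4925, -0.8443).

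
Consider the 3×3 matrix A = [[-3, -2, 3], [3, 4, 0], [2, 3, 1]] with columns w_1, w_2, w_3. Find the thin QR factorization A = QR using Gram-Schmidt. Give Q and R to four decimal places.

Q = [[-0.6396, 0.7581, -0.1270], [0.6396, 0.4332, -0.6350], [0.4264, 0.4874, 0.7620]], R = [[4.6904, 5.1168, -1.4924], [0.0000, 1.6787, 2.7618], [0.0000, 0.0000, 0.3810]]

q_1 = w_1/‖w_1‖ = (-3, 3, 2)/4.6904 = (-0.6396, 0.6396, 0.4264).
r_{12} = q_1·w_2 = 5.1168.
u_2 = w_2 − 5.1168·q_1 = (1.2727, 0.7273, 0.8182).
‖u_2‖ = 1.6787, so q_2 = (0.7581, 0.4332, 0.4874).
r_{13} = q_1·w_3 = -1.4924; r_{23} = q_2·w_3 = 2.7618.
u_3 = w_3 + 1.4924·q_1 − 2.7618·q_2 = (-0.0484, -0.2419, 0.2903).
‖u_3‖ = 0.3810, so q_3 = (-0.1270, -0.6350, 0.7620).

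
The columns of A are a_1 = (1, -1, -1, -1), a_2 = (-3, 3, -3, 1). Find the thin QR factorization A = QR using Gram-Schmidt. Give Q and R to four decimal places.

Q = [[0.5000, -0.4082], [-0.5000, 0.4082], [-0.5000, -0.8165], [-0.5000, 0.0000]], R = [[2.0000, -2.0000], [0.0000, 4.8990]]

a_1 = (1, -1, -1, -1); ‖a_1‖ = 2.0000, so e_1 = (0.5000, -0.5000, -0.5000, -0.5000).
e_1·a_2 = 0.5000·(-3) + (-0.5000)·3 + (-0.5000)·(-3) + (-0.5000)·1 = -2.0000.
u_2 = a_2 + 2.0000·e_1 = (-2.0000, 2.0000, -4.0000, 0.0000).
‖u_2‖ = 4.8990, so e_2 = (-0.4082, 0.4082, -0.8165, 0.0000).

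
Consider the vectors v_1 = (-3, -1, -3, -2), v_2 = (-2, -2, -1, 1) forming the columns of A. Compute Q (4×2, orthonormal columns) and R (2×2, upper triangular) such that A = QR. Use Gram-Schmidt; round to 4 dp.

Q = [[-0.6255, -0.3246], [-0.2085, -0.6320], [-0.6255, 0.0683], [-0.4170, 0.7004]], R = [[4.7958, 1.8766], [0.0000, 2.5452]]

v_1 = (-3, -1, -3, -2); ‖v_1‖ = 4.7958, so e_1 = (-0.6255, -0.2085, -0.6255, -0.4170).
e_1·v_2 = (-0.6255)·(-2) + (-0.2085)·(-2) + (-0.6255)·(-1) + (-0.4170)·1 = 1.8766.
u_2 = v_2 − 1.8766·e_1 = (-0.8261, -1.6087, 0.1739, 1.7826).
‖u_2‖ = 2.5452, so e_2 = (-0.3246, -0.6320, 0.0683, 0.7004).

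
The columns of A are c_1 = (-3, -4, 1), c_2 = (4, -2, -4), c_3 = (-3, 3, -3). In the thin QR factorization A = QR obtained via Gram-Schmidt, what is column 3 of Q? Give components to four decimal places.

c_1 = (-3, -4, 1); ‖c_1‖ = 5.0990, so q_1 = (-0.5883, -0.7845, 0.1961).
q_1·c_2 = (-0.5883)·4 + (-0.7845)·(-2) + 0.1961·(-4) = -1.5689.
u_2 = c_2 + 1.5689·q_1 = (3.0769, -3.2308, -3.6923).
‖u_2‖ = 5.7912, so q_2 = (0.5313, -0.5579, -0.6376).
q_1·c_3 = (-0.5883)·(-3) + (-0.7845)·3 + 0.1961·(-3) = -1.1767; q_2·c_3 = 0.5313·(-3) + (-0.5579)·3 + (-0.6376)·(-3) = -1.3548.
u_3 = c_3 + 1.1767·q_1 + 1.3548·q_2 = (-2.9725, 1.3211, -3.6330).
‖u_3‖ = 4.8765, so q_3 = (-0.6096, 0.2709, -0.7450).

q_3 = (-0.6096, 0.2709, -0.7450)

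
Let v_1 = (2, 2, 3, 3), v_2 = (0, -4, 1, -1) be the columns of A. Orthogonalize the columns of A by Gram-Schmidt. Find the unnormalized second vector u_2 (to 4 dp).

q_1 = v_1/‖v_1‖ = (2, 2, 3, 3)/5.0990 = (0.3922, 0.3922, 0.5883, 0.5883).
r_{12} = q_1·v_2 = -1.5689.
u_2 = v_2 + 1.5689·q_1 = (0.6154, -3.3846, 1.9231, -0.0769).

u_2 = (0.6154, -3.3846, 1.9231, -0.0769)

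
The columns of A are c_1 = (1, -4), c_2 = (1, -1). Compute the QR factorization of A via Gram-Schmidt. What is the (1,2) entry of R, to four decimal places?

q_1 = c_1/‖c_1‖ = (1, -4)/4.1231 = (0.2425, -0.9701).
r_{12} = q_1·c_2 = 1.2127.

r_{12} = 1.2127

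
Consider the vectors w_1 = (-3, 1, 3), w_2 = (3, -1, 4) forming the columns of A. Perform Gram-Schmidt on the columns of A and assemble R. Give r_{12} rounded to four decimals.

w_1 = (-3, 1, 3); ‖w_1‖ = 4.3589, so e_1 = (-0.6882, 0.2294, 0.6882).
r_{12} = e_1·w_2 = 0.4588.

r_{12} = 0.4588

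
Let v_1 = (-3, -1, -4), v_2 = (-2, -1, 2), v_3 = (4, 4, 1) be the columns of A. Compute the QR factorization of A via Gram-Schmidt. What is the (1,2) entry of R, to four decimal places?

r_{12} = -0.1961

e_1 = v_1/‖v_1‖ = (-3, -1, -4)/5.0990 = (-0.5883, -0.1961, -0.7845).
r_{12} = e_1·v_2 = -0.1961.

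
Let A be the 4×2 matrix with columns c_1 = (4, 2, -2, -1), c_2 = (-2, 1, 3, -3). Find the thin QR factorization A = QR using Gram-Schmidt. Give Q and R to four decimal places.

e_1 = c_1/‖c_1‖ = (4, 2, -2, -1)/5.0000 = (0.8000, 0.4000, -0.4000, -0.2000).
r_{12} = e_1·c_2 = -1.8000.
u_2 = c_2 + 1.8000·e_1 = (-0.5600, 1.7200, 2.2800, -3.3600).
‖u_2‖ = 4.4452, so e_2 = (-0.1260, 0.3869, 0.5129, -0.7559).

Q = [[0.8000, -0.1260], [0.4000, 0.3869], [-0.4000, 0.5129], [-0.2000, -0.7559]], R = [[5.0000, -1.8000], [0.0000, 4.4452]]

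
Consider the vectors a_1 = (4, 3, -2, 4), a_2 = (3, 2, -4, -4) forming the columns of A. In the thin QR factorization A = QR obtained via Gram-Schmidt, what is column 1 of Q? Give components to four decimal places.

a_1 = (4, 3, -2, 4); ‖a_1‖ = 6.7082, so e_1 = (0.5963, 0.4472, -0.2981, 0.5963).

e_1 = (0.5963, 0.4472, -0.2981, 0.5963)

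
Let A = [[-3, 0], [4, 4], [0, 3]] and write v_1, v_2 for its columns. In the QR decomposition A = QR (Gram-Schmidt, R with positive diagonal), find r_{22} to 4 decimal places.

r_{22} = 3.8419

q_1 = v_1/‖v_1‖ = (-3, 4, 0)/5.0000 = (-0.6000, 0.8000, 0.0000).
r_{12} = q_1·v_2 = 3.2000.
u_2 = v_2 − 3.2000·q_1 = (1.9200, 1.4400, 3.0000).
r_{22} = ‖u_2‖ = 3.8419.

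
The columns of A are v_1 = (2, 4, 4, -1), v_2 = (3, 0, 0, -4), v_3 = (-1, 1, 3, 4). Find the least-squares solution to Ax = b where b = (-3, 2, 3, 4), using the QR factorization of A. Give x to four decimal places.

x = (0.5500, -1.1402, 0.1050)

v_1 = (2, 4, 4, -1); ‖v_1‖ = 6.0828, so e_1 = (0.3288, 0.6576, 0.6576, -0.1644).
e_1·v_2 = 0.3288·3 + 0.6576·0 + 0.6576·0 + (-0.1644)·(-4) = 1.6440.
u_2 = v_2 − 1.6440·e_1 = (2.4595, -1.0811, -1.0811, -3.7297).
‖u_2‖ = 4.7220, so e_2 = (0.5209, -0.2289, -0.2289, -0.7899).
e_1·v_3 = 0.3288·(-1) + 0.6576·1 + 0.6576·3 + (-0.1644)·4 = 1.6440; e_2·v_3 = 0.5209·(-1) + (-0.2289)·1 + (-0.2289)·3 + (-0.7899)·4 = -4.5961.
u_3 = v_3 − 1.6440·e_1 + 4.5961·e_2 = (0.8533, -1.1333, 0.8667, 0.6400).
‖u_3‖ = 1.7814, so e_3 = (0.4790, -0.6362, 0.4865, 0.3593).
Qᵀb = (1.6440, -5.8667, 0.1871).
Back-substitute: x_3 = 0.1871/1.7814 = 0.1050.
x_2 = (-5.8667 + 4.5961·0.1050)/4.7220 = -1.1402.
x_1 = (1.6440 − 1.6440·(-1.1402) − 1.6440·0.1050)/6.0828 = 0.5500.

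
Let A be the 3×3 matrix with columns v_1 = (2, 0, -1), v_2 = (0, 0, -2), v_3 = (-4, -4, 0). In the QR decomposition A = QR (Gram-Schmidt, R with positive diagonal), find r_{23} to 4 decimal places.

v_1 = (2, 0, -1); ‖v_1‖ = 2.2361, so e_1 = (0.8944, 0.0000, -0.4472).
e_1·v_2 = 0.8944·0 + 0.0000·0 + (-0.4472)·(-2) = 0.8944.
u_2 = v_2 − 0.8944·e_1 = (-0.8000, 0.0000, -1.6000).
‖u_2‖ = 1.7889, so e_2 = (-0.4472, 0.0000, -0.8944).
r_{23} = e_2·v_3 = 1.7889.

r_{23} = 1.7889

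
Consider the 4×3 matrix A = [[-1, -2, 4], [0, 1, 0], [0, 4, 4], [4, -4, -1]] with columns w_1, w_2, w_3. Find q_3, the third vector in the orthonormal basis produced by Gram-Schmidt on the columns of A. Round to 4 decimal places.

q_3 = (0.7792, -0.0401, 0.5944, 0.1948)

w_1 = (-1, 0, 0, 4); ‖w_1‖ = 4.1231, so q_1 = (-0.2425, 0.0000, 0.0000, 0.9701).
q_1·w_2 = (-0.2425)·(-2) + 0.0000·1 + 0.0000·4 + 0.9701·(-4) = -3.3955.
u_2 = w_2 + 3.3955·q_1 = (-2.8235, 1.0000, 4.0000, -0.7059).
‖u_2‖ = 5.0468, so q_2 = (-0.5595, 0.1981, 0.7926, -0.1399).
q_1·w_3 = (-0.2425)·4 + 0.0000·0 + 0.0000·4 + 0.9701·(-1) = -1.9403; q_2·w_3 = (-0.5595)·4 + 0.1981·0 + 0.7926·4 + (-0.1399)·(-1) = 1.0723.
u_3 = w_3 + 1.9403·q_1 − 1.0723·q_2 = (4.1293, -0.2125, 3.1501, 1.0323).
‖u_3‖ = 5.2996, so q_3 = (0.7792, -0.0401, 0.5944, 0.1948).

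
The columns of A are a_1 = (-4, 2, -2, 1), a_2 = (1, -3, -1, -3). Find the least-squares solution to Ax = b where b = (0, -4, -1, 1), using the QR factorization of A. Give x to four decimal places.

a_1 = (-4, 2, -2, 1); ‖a_1‖ = 5.0000, so q_1 = (-0.8000, 0.4000, -0.4000, 0.2000).
q_1·a_2 = (-0.8000)·1 + 0.4000·(-3) + (-0.4000)·(-1) + 0.2000·(-3) = -2.2000.
u_2 = a_2 + 2.2000·q_1 = (-0.7600, -2.1200, -1.8800, -2.5600).
‖u_2‖ = 3.8936, so q_2 = (-0.1952, -0.5445, -0.4828, -0.6575).
Qᵀb = (-1.0000, 2.0033).
Back-substitute: x_2 = 2.0033/3.8936 = 0.5145.
x_1 = (-1.0000 + 2.2000·0.5145)/5.0000 = 0.0264.

x = (0.0264, 0.5145)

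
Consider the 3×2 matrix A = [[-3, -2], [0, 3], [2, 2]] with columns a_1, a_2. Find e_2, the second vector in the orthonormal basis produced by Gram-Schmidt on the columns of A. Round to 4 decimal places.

e_2 = (0.1009, 0.9833, 0.1513)

a_1 = (-3, 0, 2); ‖a_1‖ = 3.6056, so e_1 = (-0.8321, 0.0000, 0.5547).
e_1·a_2 = (-0.8321)·(-2) + 0.0000·3 + 0.5547·2 = 2.7735.
u_2 = a_2 − 2.7735·e_1 = (0.3077, 3.0000, 0.4615).
‖u_2‖ = 3.0509, so e_2 = (0.1009, 0.9833, 0.1513).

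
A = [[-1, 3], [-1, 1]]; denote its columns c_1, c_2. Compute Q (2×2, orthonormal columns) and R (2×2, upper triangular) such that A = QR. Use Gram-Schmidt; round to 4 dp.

c_1 = (-1, -1); ‖c_1‖ = 1.4142, so e_1 = (-0.7071, -0.7071).
e_1·c_2 = (-0.7071)·3 + (-0.7071)·1 = -2.8284.
u_2 = c_2 + 2.8284·e_1 = (1.0000, -1.0000).
‖u_2‖ = 1.4142, so e_2 = (0.7071, -0.7071).

Q = [[-0.7071, 0.7071], [-0.7071, -0.7071]], R = [[1.4142, -2.8284], [0.0000, 1.4142]]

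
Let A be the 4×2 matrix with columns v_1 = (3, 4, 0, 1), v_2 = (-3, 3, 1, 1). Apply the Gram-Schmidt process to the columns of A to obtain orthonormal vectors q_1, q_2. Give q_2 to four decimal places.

v_1 = (3, 4, 0, 1); ‖v_1‖ = 5.0990, so q_1 = (0.5883, 0.7845, 0.0000, 0.1961).
q_1·v_2 = 0.5883·(-3) + 0.7845·3 + 0.0000·1 + 0.1961·1 = 0.7845.
u_2 = v_2 − 0.7845·q_1 = (-3.4615, 2.3846, 1.0000, 0.8462).
‖u_2‖ = 4.4028, so q_2 = (-0.7862, 0.5416, 0.2271, 0.1922).

q_2 = (-0.7862, 0.5416, 0.2271, 0.1922)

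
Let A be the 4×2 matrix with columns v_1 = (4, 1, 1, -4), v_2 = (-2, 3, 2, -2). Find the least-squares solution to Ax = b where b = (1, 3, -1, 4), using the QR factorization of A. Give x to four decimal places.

x = (-0.2830, -0.0755)

e_1 = v_1/‖v_1‖ = (4, 1, 1, -4)/5.8310 = (0.6860, 0.1715, 0.1715, -0.6860).
r_{12} = e_1·v_2 = 0.8575.
u_2 = v_2 − 0.8575·e_1 = (-2.5882, 2.8529, 1.8529, -1.4118).
‖u_2‖ = 4.5016, so e_2 = (-0.5750, 0.6338, 0.4116, -0.3136).
Qᵀb = (-1.7150, -0.3397).
Back-substitute: x_2 = -0.3397/4.5016 = -0.0755.
x_1 = (-1.7150 − 0.8575·(-0.0755))/5.8310 = -0.2830.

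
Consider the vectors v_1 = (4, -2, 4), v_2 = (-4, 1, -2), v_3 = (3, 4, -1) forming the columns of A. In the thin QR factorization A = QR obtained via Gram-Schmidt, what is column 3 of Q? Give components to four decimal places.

q_3 = (0.0000, 0.8944, 0.4472)

v_1 = (4, -2, 4); ‖v_1‖ = 6.0000, so q_1 = (0.6667, -0.3333, 0.6667).
q_1·v_2 = 0.6667·(-4) + (-0.3333)·1 + 0.6667·(-2) = -4.3333.
u_2 = v_2 + 4.3333·q_1 = (-1.1111, -0.4444, 0.8889).
‖u_2‖ = 1.4907, so q_2 = (-0.7454, -0.2981, 0.5963).
q_1·v_3 = 0.6667·3 + (-0.3333)·4 + 0.6667·(-1) = 0.0000; q_2·v_3 = (-0.7454)·3 + (-0.2981)·4 + 0.5963·(-1) = -4.0249.
u_3 = v_3 − 0.0000·q_1 + 4.0249·q_2 = (0.0000, 2.8000, 1.4000).
‖u_3‖ = 3.1305, so q_3 = (0.0000, 0.8944, 0.4472).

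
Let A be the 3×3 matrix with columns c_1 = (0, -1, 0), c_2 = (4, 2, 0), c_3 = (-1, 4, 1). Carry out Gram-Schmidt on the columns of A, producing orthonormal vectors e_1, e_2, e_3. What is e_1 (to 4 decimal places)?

e_1 = (0.0000, -1.0000, 0.0000)

e_1 = c_1/‖c_1‖ = (0, -1, 0)/1.0000 = (0.0000, -1.0000, 0.0000).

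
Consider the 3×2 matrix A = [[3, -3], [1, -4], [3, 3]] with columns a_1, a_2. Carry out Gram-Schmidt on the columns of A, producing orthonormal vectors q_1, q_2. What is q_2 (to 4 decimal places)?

a_1 = (3, 1, 3); ‖a_1‖ = 4.3589, so q_1 = (0.6882, 0.2294, 0.6882).
q_1·a_2 = 0.6882·(-3) + 0.2294·(-4) + 0.6882·3 = -0.9177.
u_2 = a_2 + 0.9177·q_1 = (-2.3684, -3.7895, 3.6316).
‖u_2‖ = 5.7583, so q_2 = (-0.4113, -0.6581, 0.6307).

q_2 = (-0.4113, -0.6581, 0.6307)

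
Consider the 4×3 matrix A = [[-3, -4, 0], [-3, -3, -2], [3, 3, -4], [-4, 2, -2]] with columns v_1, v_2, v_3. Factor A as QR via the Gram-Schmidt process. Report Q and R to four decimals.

Q = [[-0.4575, -0.4767, -0.1992], [-0.4575, -0.2833, -0.5600], [0.4575, 0.2833, -0.8035], [-0.6100, 0.7825, -0.0332]], R = [[6.5574, 3.3550, 0.3050], [0.0000, 5.1715, -2.1315], [0.0000, 0.0000, 4.4004]]

q_1 = v_1/‖v_1‖ = (-3, -3, 3, -4)/6.5574 = (-0.4575, -0.4575, 0.4575, -0.6100).
r_{12} = q_1·v_2 = 3.3550.
u_2 = v_2 − 3.3550·q_1 = (-2.4651, -1.4651, 1.4651, 4.0465).
‖u_2‖ = 5.1715, so q_2 = (-0.4767, -0.2833, 0.2833, 0.7825).
r_{13} = q_1·v_3 = 0.3050; r_{23} = q_2·v_3 = -2.1315.
u_3 = v_3 − 0.3050·q_1 + 2.1315·q_2 = (-0.8765, -2.4643, -3.5357, -0.1461).
‖u_3‖ = 4.4004, so q_3 = (-0.1992, -0.5600, -0.8035, -0.0332).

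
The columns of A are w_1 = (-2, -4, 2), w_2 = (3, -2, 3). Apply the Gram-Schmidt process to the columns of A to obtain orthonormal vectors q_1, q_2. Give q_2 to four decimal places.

w_1 = (-2, -4, 2); ‖w_1‖ = 4.8990, so q_1 = (-0.4082, -0.8165, 0.4082).
q_1·w_2 = (-0.4082)·3 + (-0.8165)·(-2) + 0.4082·3 = 1.6330.
u_2 = w_2 − 1.6330·q_1 = (3.6667, -0.6667, 2.3333).
‖u_2‖ = 4.3970, so q_2 = (0.8339, -0.1516, 0.5307).

q_2 = (0.8339, -0.1516, 0.5307)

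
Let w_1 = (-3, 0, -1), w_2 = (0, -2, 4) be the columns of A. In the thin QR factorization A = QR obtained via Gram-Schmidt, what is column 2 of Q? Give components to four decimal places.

e_2 = (-0.2798, -0.4663, 0.8393)

w_1 = (-3, 0, -1); ‖w_1‖ = 3.1623, so e_1 = (-0.9487, 0.0000, -0.3162).
e_1·w_2 = (-0.9487)·0 + 0.0000·(-2) + (-0.3162)·4 = -1.2649.
u_2 = w_2 + 1.2649·e_1 = (-1.2000, -2.0000, 3.6000).
‖u_2‖ = 4.2895, so e_2 = (-0.2798, -0.4663, 0.8393).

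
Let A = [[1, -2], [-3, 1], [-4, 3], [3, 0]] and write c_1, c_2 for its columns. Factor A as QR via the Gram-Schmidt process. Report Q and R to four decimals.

Q = [[0.1690, -0.6319], [-0.5071, -0.1908], [-0.6761, 0.4411], [0.5071, 0.6080]], R = [[5.9161, -2.8735], [0.0000, 2.3964]]

c_1 = (1, -3, -4, 3); ‖c_1‖ = 5.9161, so e_1 = (0.1690, -0.5071, -0.6761, 0.5071).
e_1·c_2 = 0.1690·(-2) + (-0.5071)·1 + (-0.6761)·3 + 0.5071·0 = -2.8735.
u_2 = c_2 + 2.8735·e_1 = (-1.5143, -0.4571, 1.0571, 1.4571).
‖u_2‖ = 2.3964, so e_2 = (-0.6319, -0.1908, 0.4411, 0.6080).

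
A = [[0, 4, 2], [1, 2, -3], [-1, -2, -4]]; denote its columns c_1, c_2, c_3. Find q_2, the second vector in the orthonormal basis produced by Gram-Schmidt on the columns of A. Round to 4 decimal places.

c_1 = (0, 1, -1); ‖c_1‖ = 1.4142, so q_1 = (0.0000, 0.7071, -0.7071).
q_1·c_2 = 0.0000·4 + 0.7071·2 + (-0.7071)·(-2) = 2.8284.
u_2 = c_2 − 2.8284·q_1 = (4.0000, 0.0000, 0.0000).
‖u_2‖ = 4.0000, so q_2 = (1.0000, 0.0000, 0.0000).

q_2 = (1.0000, 0.0000, 0.0000)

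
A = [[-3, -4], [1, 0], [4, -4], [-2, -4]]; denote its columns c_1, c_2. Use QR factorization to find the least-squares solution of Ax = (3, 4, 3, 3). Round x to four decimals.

c_1 = (-3, 1, 4, -2); ‖c_1‖ = 5.4772, so e_1 = (-0.5477, 0.1826, 0.7303, -0.3651).
e_1·c_2 = (-0.5477)·(-4) + 0.1826·0 + 0.7303·(-4) + (-0.3651)·(-4) = 0.7303.
u_2 = c_2 − 0.7303·e_1 = (-3.6000, -0.1333, -4.5333, -3.7333).
‖u_2‖ = 6.8896, so e_2 = (-0.5225, -0.0194, -0.6580, -0.5419).
Qᵀb = (0.1826, -5.2446).
Back-substitute: x_2 = -5.2446/6.8896 = -0.7612.
x_1 = (0.1826 − 0.7303·(-0.7612))/5.4772 = 0.1348.

x = (0.1348, -0.7612)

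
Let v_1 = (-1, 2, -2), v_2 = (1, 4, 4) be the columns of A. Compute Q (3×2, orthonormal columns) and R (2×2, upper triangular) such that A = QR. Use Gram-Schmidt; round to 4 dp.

Q = [[-0.3333, 0.1550], [0.6667, 0.7362], [-0.6667, 0.6587]], R = [[3.0000, -0.3333], [0.0000, 5.7349]]

v_1 = (-1, 2, -2); ‖v_1‖ = 3.0000, so q_1 = (-0.3333, 0.6667, -0.6667).
q_1·v_2 = (-0.3333)·1 + 0.6667·4 + (-0.6667)·4 = -0.3333.
u_2 = v_2 + 0.3333·q_1 = (0.8889, 4.2222, 3.7778).
‖u_2‖ = 5.7349, so q_2 = (0.1550, 0.7362, 0.6587).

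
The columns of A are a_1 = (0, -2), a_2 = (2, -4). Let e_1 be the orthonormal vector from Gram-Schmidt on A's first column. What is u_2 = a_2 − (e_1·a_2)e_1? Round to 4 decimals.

a_1 = (0, -2); ‖a_1‖ = 2.0000, so e_1 = (0.0000, -1.0000).
e_1·a_2 = 0.0000·2 + (-1.0000)·(-4) = 4.0000.
u_2 = a_2 − 4.0000·e_1 = (2.0000, 0.0000).

u_2 = (2.0000, 0.0000)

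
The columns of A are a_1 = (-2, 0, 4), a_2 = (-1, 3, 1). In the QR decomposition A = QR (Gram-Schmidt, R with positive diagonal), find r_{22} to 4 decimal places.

r_{22} = 3.0332

a_1 = (-2, 0, 4); ‖a_1‖ = 4.4721, so q_1 = (-0.4472, 0.0000, 0.8944).
q_1·a_2 = (-0.4472)·(-1) + 0.0000·3 + 0.8944·1 = 1.3416.
u_2 = a_2 − 1.3416·q_1 = (-0.4000, 3.0000, -0.2000).
r_{22} = ‖u_2‖ = 3.0332.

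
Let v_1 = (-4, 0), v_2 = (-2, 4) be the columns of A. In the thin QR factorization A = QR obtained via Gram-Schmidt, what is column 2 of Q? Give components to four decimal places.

v_1 = (-4, 0); ‖v_1‖ = 4.0000, so q_1 = (-1.0000, 0.0000).
q_1·v_2 = (-1.0000)·(-2) + 0.0000·4 = 2.0000.
u_2 = v_2 − 2.0000·q_1 = (0.0000, 4.0000).
‖u_2‖ = 4.0000, so q_2 = (0.0000, 1.0000).

q_2 = (0.0000, 1.0000)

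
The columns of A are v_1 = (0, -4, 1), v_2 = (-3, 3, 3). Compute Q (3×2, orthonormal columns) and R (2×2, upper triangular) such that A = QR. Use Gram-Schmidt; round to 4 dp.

q_1 = v_1/‖v_1‖ = (0, -4, 1)/4.1231 = (0.0000, -0.9701, 0.2425).
r_{12} = q_1·v_2 = -2.1828.
u_2 = v_2 + 2.1828·q_1 = (-3.0000, 0.8824, 3.5294).
‖u_2‖ = 4.7154, so q_2 = (-0.6362, 0.1871, 0.7485).

Q = [[0.0000, -0.6362], [-0.9701, 0.1871], [0.2425, 0.7485]], R = [[4.1231, -2.1828], [0.0000, 4.7154]]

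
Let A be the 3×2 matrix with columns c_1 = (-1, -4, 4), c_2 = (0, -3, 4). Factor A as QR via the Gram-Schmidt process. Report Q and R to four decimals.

e_1 = c_1/‖c_1‖ = (-1, -4, 4)/5.7446 = (-0.1741, -0.6963, 0.6963).
r_{12} = e_1·c_2 = 4.8742.
u_2 = c_2 − 4.8742·e_1 = (0.8485, 0.3939, 0.6061).
‖u_2‖ = 1.1146, so e_2 = (0.7612, 0.3534, 0.5437).

Q = [[-0.1741, 0.7612], [-0.6963, 0.3534], [0.6963, 0.5437]], R = [[5.7446, 4.8742], [0.0000, 1.1146]]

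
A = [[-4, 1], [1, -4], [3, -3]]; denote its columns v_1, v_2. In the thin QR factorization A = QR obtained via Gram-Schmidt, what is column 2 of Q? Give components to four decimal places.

e_2 = (-0.4187, -0.8673, -0.2692)

v_1 = (-4, 1, 3); ‖v_1‖ = 5.0990, so e_1 = (-0.7845, 0.1961, 0.5883).
e_1·v_2 = (-0.7845)·1 + 0.1961·(-4) + 0.5883·(-3) = -3.3340.
u_2 = v_2 + 3.3340·e_1 = (-1.6154, -3.3462, -1.0385).
‖u_2‖ = 3.8581, so e_2 = (-0.4187, -0.8673, -0.2692).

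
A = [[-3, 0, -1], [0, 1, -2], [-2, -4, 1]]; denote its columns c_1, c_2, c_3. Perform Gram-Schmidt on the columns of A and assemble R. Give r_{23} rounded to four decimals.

r_{23} = -1.9036

q_1 = c_1/‖c_1‖ = (-3, 0, -2)/3.6056 = (-0.8321, 0.0000, -0.5547).
r_{12} = q_1·c_2 = 2.2188.
u_2 = c_2 − 2.2188·q_1 = (1.8462, 1.0000, -2.7692).
‖u_2‖ = 3.4752, so q_2 = (0.5312, 0.2878, -0.7969).
r_{23} = q_2·c_3 = -1.9036.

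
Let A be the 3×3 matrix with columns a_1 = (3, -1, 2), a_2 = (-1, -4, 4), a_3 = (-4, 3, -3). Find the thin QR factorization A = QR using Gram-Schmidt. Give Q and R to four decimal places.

Q = [[0.8018, -0.5614, -0.2049], [-0.2673, -0.6435, 0.7172], [0.5345, 0.5203, 0.6660]], R = [[3.7417, 2.4054, -5.6125], [0.0000, 5.2167, -1.2460], [0.0000, 0.0000, 0.9734]]

a_1 = (3, -1, 2); ‖a_1‖ = 3.7417, so q_1 = (0.8018, -0.2673, 0.5345).
q_1·a_2 = 0.8018·(-1) + (-0.2673)·(-4) + 0.5345·4 = 2.4054.
u_2 = a_2 − 2.4054·q_1 = (-2.9286, -3.3571, 2.7143).
‖u_2‖ = 5.2167, so q_2 = (-0.5614, -0.6435, 0.5203).
q_1·a_3 = 0.8018·(-4) + (-0.2673)·3 + 0.5345·(-3) = -5.6125; q_2·a_3 = (-0.5614)·(-4) + (-0.6435)·3 + 0.5203·(-3) = -1.2460.
u_3 = a_3 + 5.6125·q_1 + 1.2460·q_2 = (-0.1995, 0.6982, 0.6483).
‖u_3‖ = 0.9734, so q_3 = (-0.2049, 0.7172, 0.6660).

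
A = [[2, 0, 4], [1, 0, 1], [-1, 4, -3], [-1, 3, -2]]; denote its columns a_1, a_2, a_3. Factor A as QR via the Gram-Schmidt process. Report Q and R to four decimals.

Q = [[0.7559, 0.4714, 0.4216], [0.3780, 0.2357, -0.7379], [-0.3780, 0.7071, -0.3162], [-0.3780, 0.4714, 0.4216]], R = [[2.6458, -2.6458, 5.2915], [0.0000, 4.2426, -0.9428], [0.0000, 0.0000, 1.0541]]

e_1 = a_1/‖a_1‖ = (2, 1, -1, -1)/2.6458 = (0.7559, 0.3780, -0.3780, -0.3780).
r_{12} = e_1·a_2 = -2.6458.
u_2 = a_2 + 2.6458·e_1 = (2.0000, 1.0000, 3.0000, 2.0000).
‖u_2‖ = 4.2426, so e_2 = (0.4714, 0.2357, 0.7071, 0.4714).
r_{13} = e_1·a_3 = 5.2915; r_{23} = e_2·a_3 = -0.9428.
u_3 = a_3 − 5.2915·e_1 + 0.9428·e_2 = (0.4444, -0.7778, -0.3333, 0.4444).
‖u_3‖ = 1.0541, so e_3 = (0.4216, -0.7379, -0.3162, 0.4216).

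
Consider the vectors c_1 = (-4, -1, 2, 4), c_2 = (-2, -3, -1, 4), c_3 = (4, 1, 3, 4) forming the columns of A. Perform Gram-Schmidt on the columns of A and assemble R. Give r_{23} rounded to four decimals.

r_{23} = -0.3807

e_1 = c_1/‖c_1‖ = (-4, -1, 2, 4)/6.0828 = (-0.6576, -0.1644, 0.3288, 0.6576).
r_{12} = e_1·c_2 = 4.1100.
u_2 = c_2 − 4.1100·e_1 = (0.7027, -2.3243, -2.3514, 1.2973).
‖u_2‖ = 3.6205, so e_2 = (0.1941, -0.6420, -0.6495, 0.3583).
r_{23} = e_2·c_3 = -0.3807.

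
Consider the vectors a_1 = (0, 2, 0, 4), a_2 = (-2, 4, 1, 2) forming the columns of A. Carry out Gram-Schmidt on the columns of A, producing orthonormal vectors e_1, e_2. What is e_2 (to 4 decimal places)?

e_2 = (-0.5726, 0.6871, 0.2863, -0.3436)

a_1 = (0, 2, 0, 4); ‖a_1‖ = 4.4721, so e_1 = (0.0000, 0.4472, 0.0000, 0.8944).
e_1·a_2 = 0.0000·(-2) + 0.4472·4 + 0.0000·1 + 0.8944·2 = 3.5777.
u_2 = a_2 − 3.5777·e_1 = (-2.0000, 2.4000, 1.0000, -1.2000).
‖u_2‖ = 3.4928, so e_2 = (-0.5726, 0.6871, 0.2863, -0.3436).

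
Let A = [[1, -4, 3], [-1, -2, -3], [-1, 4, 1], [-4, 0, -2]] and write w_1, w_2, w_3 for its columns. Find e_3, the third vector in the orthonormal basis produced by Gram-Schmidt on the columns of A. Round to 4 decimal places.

w_1 = (1, -1, -1, -4); ‖w_1‖ = 4.3589, so e_1 = (0.2294, -0.2294, -0.2294, -0.9177).
e_1·w_2 = 0.2294·(-4) + (-0.2294)·(-2) + (-0.2294)·4 + (-0.9177)·0 = -1.3765.
u_2 = w_2 + 1.3765·e_1 = (-3.6842, -2.3158, 3.6842, -1.2632).
‖u_2‖ = 5.8400, so e_2 = (-0.6309, -0.3965, 0.6309, -0.2163).
e_1·w_3 = 0.2294·3 + (-0.2294)·(-3) + (-0.2294)·1 + (-0.9177)·(-2) = 2.9824; e_2·w_3 = (-0.6309)·3 + (-0.3965)·(-3) + 0.6309·1 + (-0.2163)·(-2) = 0.3605.
u_3 = w_3 − 2.9824·e_1 − 0.3605·e_2 = (2.5432, -2.1728, 1.4568, 0.8148).
‖u_3‖ = 3.7384, so e_3 = (0.6803, -0.5812, 0.3897, 0.2180).

e_3 = (0.6803, -0.5812, 0.3897, 0.2180)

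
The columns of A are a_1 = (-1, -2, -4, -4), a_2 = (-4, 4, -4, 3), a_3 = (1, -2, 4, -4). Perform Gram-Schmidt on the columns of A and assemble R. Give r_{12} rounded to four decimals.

r_{12} = 0.0000

a_1 = (-1, -2, -4, -4); ‖a_1‖ = 6.0828, so e_1 = (-0.1644, -0.3288, -0.6576, -0.6576).
r_{12} = e_1·a_2 = 0.0000.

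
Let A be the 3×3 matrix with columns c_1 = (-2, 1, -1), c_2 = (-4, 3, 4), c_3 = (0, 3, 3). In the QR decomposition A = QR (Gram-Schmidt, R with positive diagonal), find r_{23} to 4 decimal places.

c_1 = (-2, 1, -1); ‖c_1‖ = 2.4495, so e_1 = (-0.8165, 0.4082, -0.4082).
e_1·c_2 = (-0.8165)·(-4) + 0.4082·3 + (-0.4082)·4 = 2.8577.
u_2 = c_2 − 2.8577·e_1 = (-1.6667, 1.8333, 5.1667).
‖u_2‖ = 5.7300, so e_2 = (-0.2909, 0.3200, 0.9017).
r_{23} = e_2·c_3 = 3.6649.

r_{23} = 3.6649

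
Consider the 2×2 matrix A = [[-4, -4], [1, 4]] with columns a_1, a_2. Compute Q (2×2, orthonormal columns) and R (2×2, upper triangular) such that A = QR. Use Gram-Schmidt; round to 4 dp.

Q = [[-0.9701, 0.2425], [0.2425, 0.9701]], R = [[4.1231, 4.8507], [0.0000, 2.9104]]

a_1 = (-4, 1); ‖a_1‖ = 4.1231, so e_1 = (-0.9701, 0.2425).
e_1·a_2 = (-0.9701)·(-4) + 0.2425·4 = 4.8507.
u_2 = a_2 − 4.8507·e_1 = (0.7059, 2.8235).
‖u_2‖ = 2.9104, so e_2 = (0.2425, 0.9701).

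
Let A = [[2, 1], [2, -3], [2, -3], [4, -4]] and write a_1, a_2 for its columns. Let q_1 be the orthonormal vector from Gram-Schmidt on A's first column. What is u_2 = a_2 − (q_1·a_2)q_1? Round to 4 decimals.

u_2 = (2.8571, -1.1429, -1.1429, -0.2857)

q_1 = a_1/‖a_1‖ = (2, 2, 2, 4)/5.2915 = (0.3780, 0.3780, 0.3780, 0.7559).
r_{12} = q_1·a_2 = -4.9135.
u_2 = a_2 + 4.9135·q_1 = (2.8571, -1.1429, -1.1429, -0.2857).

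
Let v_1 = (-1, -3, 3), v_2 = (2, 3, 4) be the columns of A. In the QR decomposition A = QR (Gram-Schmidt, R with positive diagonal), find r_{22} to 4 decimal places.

r_{22} = 5.3803

e_1 = v_1/‖v_1‖ = (-1, -3, 3)/4.3589 = (-0.2294, -0.6882, 0.6882).
r_{12} = e_1·v_2 = 0.2294.
u_2 = v_2 − 0.2294·e_1 = (2.0526, 3.1579, 3.8421).
r_{22} = ‖u_2‖ = 5.3803.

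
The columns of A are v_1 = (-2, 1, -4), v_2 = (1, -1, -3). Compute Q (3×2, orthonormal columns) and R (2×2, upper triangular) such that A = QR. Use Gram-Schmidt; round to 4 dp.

q_1 = v_1/‖v_1‖ = (-2, 1, -4)/4.5826 = (-0.4364, 0.2182, -0.8729).
r_{12} = q_1·v_2 = 1.9640.
u_2 = v_2 − 1.9640·q_1 = (1.8571, -1.4286, -1.2857).
‖u_2‖ = 2.6726, so q_2 = (0.6949, -0.5345, -0.4811).

Q = [[-0.4364, 0.6949], [0.2182, -0.5345], [-0.8729, -0.4811]], R = [[4.5826, 1.9640], [0.0000, 2.6726]]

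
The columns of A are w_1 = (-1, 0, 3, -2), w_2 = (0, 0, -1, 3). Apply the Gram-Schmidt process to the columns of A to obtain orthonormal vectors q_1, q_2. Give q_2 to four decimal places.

w_1 = (-1, 0, 3, -2); ‖w_1‖ = 3.7417, so q_1 = (-0.2673, 0.0000, 0.8018, -0.5345).
q_1·w_2 = (-0.2673)·0 + 0.0000·0 + 0.8018·(-1) + (-0.5345)·3 = -2.4054.
u_2 = w_2 + 2.4054·q_1 = (-0.6429, 0.0000, 0.9286, 1.7143).
‖u_2‖ = 2.0529, so q_2 = (-0.3132, 0.0000, 0.4523, 0.8351).

q_2 = (-0.3132, 0.0000, 0.4523, 0.8351)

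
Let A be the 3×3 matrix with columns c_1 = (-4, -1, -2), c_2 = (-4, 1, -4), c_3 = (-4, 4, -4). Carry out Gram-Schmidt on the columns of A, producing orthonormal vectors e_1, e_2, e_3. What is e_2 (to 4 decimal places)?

c_1 = (-4, -1, -2); ‖c_1‖ = 4.5826, so e_1 = (-0.8729, -0.2182, -0.4364).
e_1·c_2 = (-0.8729)·(-4) + (-0.2182)·1 + (-0.4364)·(-4) = 5.0190.
u_2 = c_2 − 5.0190·e_1 = (0.3810, 2.0952, -1.8095).
‖u_2‖ = 2.7946, so e_2 = (0.1363, 0.7498, -0.6475).

e_2 = (0.1363, 0.7498, -0.6475)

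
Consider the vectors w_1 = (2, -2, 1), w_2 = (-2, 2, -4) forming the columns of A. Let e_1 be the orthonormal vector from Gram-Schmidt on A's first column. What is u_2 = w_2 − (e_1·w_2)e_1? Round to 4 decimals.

u_2 = (0.6667, -0.6667, -2.6667)

e_1 = w_1/‖w_1‖ = (2, -2, 1)/3.0000 = (0.6667, -0.6667, 0.3333).
r_{12} = e_1·w_2 = -4.0000.
u_2 = w_2 + 4.0000·e_1 = (0.6667, -0.6667, -2.6667).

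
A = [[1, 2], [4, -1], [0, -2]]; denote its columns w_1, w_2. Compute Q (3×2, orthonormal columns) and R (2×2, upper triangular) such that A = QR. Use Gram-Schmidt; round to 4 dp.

Q = [[0.2425, 0.7153], [0.9701, -0.1788], [0.0000, -0.6756]], R = [[4.1231, -0.4851], [0.0000, 2.9605]]

w_1 = (1, 4, 0); ‖w_1‖ = 4.1231, so e_1 = (0.2425, 0.9701, 0.0000).
e_1·w_2 = 0.2425·2 + 0.9701·(-1) + 0.0000·(-2) = -0.4851.
u_2 = w_2 + 0.4851·e_1 = (2.1176, -0.5294, -2.0000).
‖u_2‖ = 2.9605, so e_2 = (0.7153, -0.1788, -0.6756).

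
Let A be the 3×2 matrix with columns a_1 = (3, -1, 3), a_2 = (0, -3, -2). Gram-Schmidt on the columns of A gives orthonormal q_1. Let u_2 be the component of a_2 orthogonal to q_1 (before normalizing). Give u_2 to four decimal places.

u_2 = (0.4737, -3.1579, -1.5263)

q_1 = a_1/‖a_1‖ = (3, -1, 3)/4.3589 = (0.6882, -0.2294, 0.6882).
r_{12} = q_1·a_2 = -0.6882.
u_2 = a_2 + 0.6882·q_1 = (0.4737, -3.1579, -1.5263).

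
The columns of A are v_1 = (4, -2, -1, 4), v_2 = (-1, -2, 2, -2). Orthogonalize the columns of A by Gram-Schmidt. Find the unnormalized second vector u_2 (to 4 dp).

v_1 = (4, -2, -1, 4); ‖v_1‖ = 6.0828, so e_1 = (0.6576, -0.3288, -0.1644, 0.6576).
e_1·v_2 = 0.6576·(-1) + (-0.3288)·(-2) + (-0.1644)·2 + 0.6576·(-2) = -1.6440.
u_2 = v_2 + 1.6440·e_1 = (0.0811, -2.5405, 1.7297, -0.9189).

u_2 = (0.0811, -2.5405, 1.7297, -0.9189)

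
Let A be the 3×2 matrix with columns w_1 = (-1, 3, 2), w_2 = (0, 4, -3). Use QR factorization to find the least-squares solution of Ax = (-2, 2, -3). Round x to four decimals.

x = (-0.1656, 0.7197)

w_1 = (-1, 3, 2); ‖w_1‖ = 3.7417, so q_1 = (-0.2673, 0.8018, 0.5345).
q_1·w_2 = (-0.2673)·0 + 0.8018·4 + 0.5345·(-3) = 1.6036.
u_2 = w_2 − 1.6036·q_1 = (0.4286, 2.7143, -3.8571).
‖u_2‖ = 4.7359, so q_2 = (0.0905, 0.5731, -0.8145).
Qᵀb = (0.5345, 3.4086).
Back-substitute: x_2 = 3.4086/4.7359 = 0.7197.
x_1 = (0.5345 − 1.6036·0.7197)/3.7417 = -0.1656.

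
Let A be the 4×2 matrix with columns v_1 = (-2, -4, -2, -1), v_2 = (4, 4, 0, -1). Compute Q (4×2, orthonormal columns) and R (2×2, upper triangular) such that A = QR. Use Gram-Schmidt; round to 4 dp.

v_1 = (-2, -4, -2, -1); ‖v_1‖ = 5.0000, so q_1 = (-0.4000, -0.8000, -0.4000, -0.2000).
q_1·v_2 = (-0.4000)·4 + (-0.8000)·4 + (-0.4000)·0 + (-0.2000)·(-1) = -4.6000.
u_2 = v_2 + 4.6000·q_1 = (2.1600, 0.3200, -1.8400, -1.9200).
‖u_2‖ = 3.4409, so q_2 = (0.6277, 0.0930, -0.5347, -0.5580).

Q = [[-0.4000, 0.6277], [-0.8000, 0.0930], [-0.4000, -0.5347], [-0.2000, -0.5580]], R = [[5.0000, -4.6000], [0.0000, 3.4409]]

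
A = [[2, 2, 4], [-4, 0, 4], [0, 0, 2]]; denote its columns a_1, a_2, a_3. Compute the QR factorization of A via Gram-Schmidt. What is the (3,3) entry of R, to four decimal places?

a_1 = (2, -4, 0); ‖a_1‖ = 4.4721, so e_1 = (0.4472, -0.8944, 0.0000).
e_1·a_2 = 0.4472·2 + (-0.8944)·0 + 0.0000·0 = 0.8944.
u_2 = a_2 − 0.8944·e_1 = (1.6000, 0.8000, 0.0000).
‖u_2‖ = 1.7889, so e_2 = (0.8944, 0.4472, 0.0000).
e_1·a_3 = 0.4472·4 + (-0.8944)·4 + 0.0000·2 = -1.7889; e_2·a_3 = 0.8944·4 + 0.4472·4 + 0.0000·2 = 5.3666.
u_3 = a_3 + 1.7889·e_1 − 5.3666·e_2 = (0.0000, 0.0000, 2.0000).
r_{33} = ‖u_3‖ = 2.0000.

r_{33} = 2.0000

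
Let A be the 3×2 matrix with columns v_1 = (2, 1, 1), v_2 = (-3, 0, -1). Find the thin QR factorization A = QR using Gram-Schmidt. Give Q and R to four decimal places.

v_1 = (2, 1, 1); ‖v_1‖ = 2.4495, so e_1 = (0.8165, 0.4082, 0.4082).
e_1·v_2 = 0.8165·(-3) + 0.4082·0 + 0.4082·(-1) = -2.8577.
u_2 = v_2 + 2.8577·e_1 = (-0.6667, 1.1667, 0.1667).
‖u_2‖ = 1.3540, so e_2 = (-0.4924, 0.8616, 0.1231).

Q = [[0.8165, -0.4924], [0.4082, 0.8616], [0.4082, 0.1231]], R = [[2.4495, -2.8577], [0.0000, 1.3540]]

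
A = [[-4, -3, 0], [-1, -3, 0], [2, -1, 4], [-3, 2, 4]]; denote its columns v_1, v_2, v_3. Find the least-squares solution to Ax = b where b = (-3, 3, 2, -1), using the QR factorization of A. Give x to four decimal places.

v_1 = (-4, -1, 2, -3); ‖v_1‖ = 5.4772, so e_1 = (-0.7303, -0.1826, 0.3651, -0.5477).
e_1·v_2 = (-0.7303)·(-3) + (-0.1826)·(-3) + 0.3651·(-1) + (-0.5477)·2 = 1.2780.
u_2 = v_2 − 1.2780·e_1 = (-2.0667, -2.7667, -1.4667, 2.7000).
‖u_2‖ = 4.6224, so e_2 = (-0.4471, -0.5985, -0.3173, 0.5841).
e_1·v_3 = (-0.7303)·0 + (-0.1826)·0 + 0.3651·4 + (-0.5477)·4 = -0.7303; e_2·v_3 = (-0.4471)·0 + (-0.5985)·0 + (-0.3173)·4 + 0.5841·4 = 1.0673.
u_3 = v_3 + 0.7303·e_1 − 1.0673·e_2 = (-0.0562, 0.5055, 4.6053, 2.9766).
‖u_3‖ = 5.5071, so e_3 = (-0.0102, 0.0918, 0.8363, 0.5405).
Qᵀb = (2.9212, -1.6730, 1.4380).
Back-substitute: x_3 = 1.4380/5.5071 = 0.2611.
x_2 = (-1.6730 − 1.0673·0.2611)/4.6224 = -0.4222.
x_1 = (2.9212 − 1.2780·(-0.4222) + 0.7303·0.2611)/5.4772 = 0.6667.

x = (0.6667, -0.4222, 0.2611)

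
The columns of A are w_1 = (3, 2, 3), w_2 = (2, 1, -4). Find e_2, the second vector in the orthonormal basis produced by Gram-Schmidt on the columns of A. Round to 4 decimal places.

e_2 = (0.5653, 0.3029, -0.7672)

e_1 = w_1/‖w_1‖ = (3, 2, 3)/4.6904 = (0.6396, 0.4264, 0.6396).
r_{12} = e_1·w_2 = -0.8528.
u_2 = w_2 + 0.8528·e_1 = (2.5455, 1.3636, -3.4545).
‖u_2‖ = 4.5025, so e_2 = (0.5653, 0.3029, -0.7672).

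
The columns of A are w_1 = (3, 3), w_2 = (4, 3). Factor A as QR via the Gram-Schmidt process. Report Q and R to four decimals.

w_1 = (3, 3); ‖w_1‖ = 4.2426, so e_1 = (0.7071, 0.7071).
e_1·w_2 = 0.7071·4 + 0.7071·3 = 4.9497.
u_2 = w_2 − 4.9497·e_1 = (0.5000, -0.5000).
‖u_2‖ = 0.7071, so e_2 = (0.7071, -0.7071).

Q = [[0.7071, 0.7071], [0.7071, -0.7071]], R = [[4.2426, 4.9497], [0.0000, 0.7071]]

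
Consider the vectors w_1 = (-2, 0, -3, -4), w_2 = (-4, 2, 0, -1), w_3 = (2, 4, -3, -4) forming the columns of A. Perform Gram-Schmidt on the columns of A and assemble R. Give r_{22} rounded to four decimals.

w_1 = (-2, 0, -3, -4); ‖w_1‖ = 5.3852, so q_1 = (-0.3714, 0.0000, -0.5571, -0.7428).
q_1·w_2 = (-0.3714)·(-4) + 0.0000·2 + (-0.5571)·0 + (-0.7428)·(-1) = 2.2283.
u_2 = w_2 − 2.2283·q_1 = (-3.1724, 2.0000, 1.2414, 0.6552).
r_{22} = ‖u_2‖ = 4.0043.

r_{22} = 4.0043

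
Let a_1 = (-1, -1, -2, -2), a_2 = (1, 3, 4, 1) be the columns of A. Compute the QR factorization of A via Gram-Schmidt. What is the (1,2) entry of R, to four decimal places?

a_1 = (-1, -1, -2, -2); ‖a_1‖ = 3.1623, so q_1 = (-0.3162, -0.3162, -0.6325, -0.6325).
r_{12} = q_1·a_2 = -4.4272.

r_{12} = -4.4272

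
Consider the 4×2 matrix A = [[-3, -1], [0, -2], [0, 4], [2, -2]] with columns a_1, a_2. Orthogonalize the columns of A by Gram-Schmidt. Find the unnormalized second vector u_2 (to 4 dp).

q_1 = a_1/‖a_1‖ = (-3, 0, 0, 2)/3.6056 = (-0.8321, 0.0000, 0.0000, 0.5547).
r_{12} = q_1·a_2 = -0.2774.
u_2 = a_2 + 0.2774·q_1 = (-1.2308, -2.0000, 4.0000, -1.8462).

u_2 = (-1.2308, -2.0000, 4.0000, -1.8462)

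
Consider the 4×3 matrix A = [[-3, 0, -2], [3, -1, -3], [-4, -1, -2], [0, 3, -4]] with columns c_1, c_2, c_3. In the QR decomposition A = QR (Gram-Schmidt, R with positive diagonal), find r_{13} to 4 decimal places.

q_1 = c_1/‖c_1‖ = (-3, 3, -4, 0)/5.8310 = (-0.5145, 0.5145, -0.6860, 0.0000).
r_{13} = q_1·c_3 = 0.8575.

r_{13} = 0.8575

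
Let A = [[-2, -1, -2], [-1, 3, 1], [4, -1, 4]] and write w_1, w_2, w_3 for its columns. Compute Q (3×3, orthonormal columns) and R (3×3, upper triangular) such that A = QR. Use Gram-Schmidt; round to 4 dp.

Q = [[-0.4364, -0.4713, 0.7664], [-0.2182, 0.8818, 0.4180], [0.8729, -0.0152, 0.4877]], R = [[4.5826, -1.0911, 4.1461], [0.0000, 3.1320, 1.7637], [0.0000, 0.0000, 0.8361]]

w_1 = (-2, -1, 4); ‖w_1‖ = 4.5826, so e_1 = (-0.4364, -0.2182, 0.8729).
e_1·w_2 = (-0.4364)·(-1) + (-0.2182)·3 + 0.8729·(-1) = -1.0911.
u_2 = w_2 + 1.0911·e_1 = (-1.4762, 2.7619, -0.0476).
‖u_2‖ = 3.1320, so e_2 = (-0.4713, 0.8818, -0.0152).
e_1·w_3 = (-0.4364)·(-2) + (-0.2182)·1 + 0.8729·4 = 4.1461; e_2·w_3 = (-0.4713)·(-2) + 0.8818·1 + (-0.0152)·4 = 1.7637.
u_3 = w_3 − 4.1461·e_1 − 1.7637·e_2 = (0.6408, 0.3495, 0.4078).
‖u_3‖ = 0.8361, so e_3 = (0.7664, 0.4180, 0.4877).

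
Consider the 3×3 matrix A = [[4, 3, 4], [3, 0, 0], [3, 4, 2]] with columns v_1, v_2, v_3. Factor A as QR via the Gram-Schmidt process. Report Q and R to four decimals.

Q = [[0.6860, 0.0622, 0.7249], [0.5145, -0.7460, -0.4229], [0.5145, 0.6631, -0.5437]], R = [[5.8310, 4.1160, 3.7730], [0.0000, 2.8388, 1.5748], [0.0000, 0.0000, 1.8124]]

v_1 = (4, 3, 3); ‖v_1‖ = 5.8310, so e_1 = (0.6860, 0.5145, 0.5145).
e_1·v_2 = 0.6860·3 + 0.5145·0 + 0.5145·4 = 4.1160.
u_2 = v_2 − 4.1160·e_1 = (0.1765, -2.1176, 1.8824).
‖u_2‖ = 2.8388, so e_2 = (0.0622, -0.7460, 0.6631).
e_1·v_3 = 0.6860·4 + 0.5145·0 + 0.5145·2 = 3.7730; e_2·v_3 = 0.0622·4 + (-0.7460)·0 + 0.6631·2 = 1.5748.
u_3 = v_3 − 3.7730·e_1 − 1.5748·e_2 = (1.3139, -0.7664, -0.9854).
‖u_3‖ = 1.8124, so e_3 = (0.7249, -0.4229, -0.5437).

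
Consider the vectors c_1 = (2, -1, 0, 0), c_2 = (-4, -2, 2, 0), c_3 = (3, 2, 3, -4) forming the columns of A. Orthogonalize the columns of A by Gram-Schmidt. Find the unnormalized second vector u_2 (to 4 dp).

u_2 = (-1.6000, -3.2000, 2.0000, 0.0000)

c_1 = (2, -1, 0, 0); ‖c_1‖ = 2.2361, so q_1 = (0.8944, -0.4472, 0.0000, 0.0000).
q_1·c_2 = 0.8944·(-4) + (-0.4472)·(-2) + 0.0000·2 + 0.0000·0 = -2.6833.
u_2 = c_2 + 2.6833·q_1 = (-1.6000, -3.2000, 2.0000, 0.0000).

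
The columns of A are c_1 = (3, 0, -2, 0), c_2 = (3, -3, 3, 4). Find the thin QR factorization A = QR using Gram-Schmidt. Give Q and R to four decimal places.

Q = [[0.8321, 0.3548], [0.0000, -0.4612], [-0.5547, 0.5322], [0.0000, 0.6150]], R = [[3.6056, 0.8321], [0.0000, 6.5044]]

e_1 = c_1/‖c_1‖ = (3, 0, -2, 0)/3.6056 = (0.8321, 0.0000, -0.5547, 0.0000).
r_{12} = e_1·c_2 = 0.8321.
u_2 = c_2 − 0.8321·e_1 = (2.3077, -3.0000, 3.4615, 4.0000).
‖u_2‖ = 6.5044, so e_2 = (0.3548, -0.4612, 0.5322, 0.6150).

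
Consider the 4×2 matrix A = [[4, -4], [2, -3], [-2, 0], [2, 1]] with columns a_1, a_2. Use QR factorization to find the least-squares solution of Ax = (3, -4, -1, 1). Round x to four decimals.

a_1 = (4, 2, -2, 2); ‖a_1‖ = 5.2915, so q_1 = (0.7559, 0.3780, -0.3780, 0.3780).
q_1·a_2 = 0.7559·(-4) + 0.3780·(-3) + (-0.3780)·0 + 0.3780·1 = -3.7796.
u_2 = a_2 + 3.7796·q_1 = (-1.1429, -1.5714, -1.4286, 2.4286).
‖u_2‖ = 3.4226, so q_2 = (-0.3339, -0.4591, -0.4174, 0.7096).
Qᵀb = (1.5119, 1.9617).
Back-substitute: x_2 = 1.9617/3.4226 = 0.5732.
x_1 = (1.5119 + 3.7796·0.5732)/5.2915 = 0.6951.

x = (0.6951, 0.5732)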